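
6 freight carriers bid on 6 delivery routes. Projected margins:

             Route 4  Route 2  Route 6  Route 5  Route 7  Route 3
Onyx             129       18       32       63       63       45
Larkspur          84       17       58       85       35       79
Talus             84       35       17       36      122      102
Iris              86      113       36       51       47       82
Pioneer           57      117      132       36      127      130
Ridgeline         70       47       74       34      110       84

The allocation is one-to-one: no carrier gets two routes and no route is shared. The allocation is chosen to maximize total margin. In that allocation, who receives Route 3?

Optimal: Onyx→Route 4 ($129k), Larkspur→Route 5 ($85k), Talus→Route 3 ($102k), Iris→Route 2 ($113k), Pioneer→Route 6 ($132k), Ridgeline→Route 7 ($110k) — total 129+85+102+113+132+110 = $671k.
Swapping Onyx↔Ridgeline (Onyx→Route 7 $63k, Ridgeline→Route 4 $70k) loses 106.
Talus's own top route is Route 7 ($122k), but forcing Talus→Route 7 and reassigning the rest optimally gives only $665k — worse by 6.

Talus receives Route 3.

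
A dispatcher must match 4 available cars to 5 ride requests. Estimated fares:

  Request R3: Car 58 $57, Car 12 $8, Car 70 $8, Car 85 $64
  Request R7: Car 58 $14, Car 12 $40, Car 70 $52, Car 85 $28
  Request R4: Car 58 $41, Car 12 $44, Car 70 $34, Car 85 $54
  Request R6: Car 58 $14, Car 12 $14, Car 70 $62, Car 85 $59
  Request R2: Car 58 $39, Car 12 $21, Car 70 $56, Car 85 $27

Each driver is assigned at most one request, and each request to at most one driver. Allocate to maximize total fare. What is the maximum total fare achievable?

Maximum total: $216

Optimal: Car 58→Request R3 ($57), Car 12→Request R4 ($44), Car 70→Request R2 ($56), Car 85→Request R6 ($59) — total 57+44+56+59 = $216.
Row-greedy (each driver in turn takes its best remaining request) gives $191, worse by 25.
Swapping Car 12↔Car 85 (Car 12→Request R6 $14, Car 85→Request R4 $54) loses 35.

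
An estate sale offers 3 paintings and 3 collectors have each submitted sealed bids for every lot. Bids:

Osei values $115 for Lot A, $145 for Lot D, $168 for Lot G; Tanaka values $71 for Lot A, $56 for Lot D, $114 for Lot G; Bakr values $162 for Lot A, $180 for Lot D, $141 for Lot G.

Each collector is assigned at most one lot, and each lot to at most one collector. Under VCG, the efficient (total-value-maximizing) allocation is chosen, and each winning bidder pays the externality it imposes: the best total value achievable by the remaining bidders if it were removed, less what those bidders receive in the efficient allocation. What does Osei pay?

Efficient allocation: Osei→Lot D ($145), Tanaka→Lot G ($114), Bakr→Lot A ($162); total welfare W = $421.
Osei receives Lot D at value $145, so the others get W − 145 = $276.
Without Osei: best allocation of the remaining 2 bidders over all 3 lots is Tanaka→Lot G ($114), Bakr→Lot D ($180), total $294.
VCG payment = (others' best without Osei) − (others' welfare with Osei) = 294 − 276 = $18.

Osei pays $18.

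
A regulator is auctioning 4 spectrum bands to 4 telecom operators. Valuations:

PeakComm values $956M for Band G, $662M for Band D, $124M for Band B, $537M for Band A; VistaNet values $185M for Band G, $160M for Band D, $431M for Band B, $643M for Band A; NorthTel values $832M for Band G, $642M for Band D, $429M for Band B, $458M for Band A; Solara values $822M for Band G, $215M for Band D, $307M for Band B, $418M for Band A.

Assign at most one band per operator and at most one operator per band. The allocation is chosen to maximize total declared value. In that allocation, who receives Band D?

PeakComm receives Band D.

Optimal: PeakComm→Band D ($662M), VistaNet→Band A ($643M), NorthTel→Band B ($429M), Solara→Band G ($822M) — total 662+643+429+822 = $2556M.
PeakComm's own top band is Band G ($956M), but forcing PeakComm→Band G and reassigning the rest optimally gives only $2548M — worse by 8.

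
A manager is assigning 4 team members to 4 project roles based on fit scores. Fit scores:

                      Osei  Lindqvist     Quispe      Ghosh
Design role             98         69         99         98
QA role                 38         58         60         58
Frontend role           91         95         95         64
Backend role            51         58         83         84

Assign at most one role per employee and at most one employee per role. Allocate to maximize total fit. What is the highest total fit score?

This is a one-to-one assignment (maximum-weight bipartite matching).
Optimal: Osei→Design role (98 pts), Lindqvist→Frontend role (95 pts), Quispe→QA role (60 pts), Ghosh→Backend role (84 pts) — total 98+95+60+84 = 337 pts.
Max-entry greedy (repeatedly take the single best remaining cell) gives 316 pts, worse by 21.
Next-best assignment: Osei→Design role, Lindqvist→QA role, Quispe→Frontend role, Ghosh→Backend role = 335 pts.
Swapping Lindqvist↔Ghosh (Lindqvist→Backend role 58 pts, Ghosh→Frontend role 64 pts) loses 57.

Maximum total: 337 pts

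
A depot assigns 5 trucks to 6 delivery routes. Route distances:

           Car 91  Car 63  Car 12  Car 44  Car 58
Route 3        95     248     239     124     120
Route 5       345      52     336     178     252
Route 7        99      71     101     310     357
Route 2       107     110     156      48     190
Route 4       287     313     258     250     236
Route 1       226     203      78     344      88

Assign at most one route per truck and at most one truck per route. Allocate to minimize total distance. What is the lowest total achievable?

Treat this as an assignment problem: match each truck to one route.
Optimal: Car 91→Route 3 (95 km), Car 63→Route 5 (52 km), Car 12→Route 7 (101 km), Car 44→Route 2 (48 km), Car 58→Route 1 (88 km) — total 95+52+101+48+88 = 384 km.
Min-entry greedy (repeatedly take the single cheapest remaining cell) gives 509 km, worse by 125.
Next-best assignment: Car 91→Route 7, Car 63→Route 5, Car 12→Route 1, Car 44→Route 2, Car 58→Route 3 = 397 km.
Swapping Car 44↔Car 91 (Car 44→Route 3 124 km, Car 91→Route 2 107 km) adds 88.
Every other assignment is strictly worse.

Minimum total: 384 km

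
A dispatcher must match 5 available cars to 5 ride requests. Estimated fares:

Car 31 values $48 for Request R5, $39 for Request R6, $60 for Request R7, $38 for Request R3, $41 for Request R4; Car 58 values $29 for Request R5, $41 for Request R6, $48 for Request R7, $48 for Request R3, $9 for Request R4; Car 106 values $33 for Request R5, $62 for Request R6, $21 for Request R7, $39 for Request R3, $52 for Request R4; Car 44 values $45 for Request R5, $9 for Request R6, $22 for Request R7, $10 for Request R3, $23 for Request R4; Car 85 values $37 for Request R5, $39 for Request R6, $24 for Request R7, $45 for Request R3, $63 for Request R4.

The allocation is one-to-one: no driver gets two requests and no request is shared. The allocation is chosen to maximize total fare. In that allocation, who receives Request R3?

Optimal: Car 31→Request R7 ($60), Car 58→Request R3 ($48), Car 106→Request R6 ($62), Car 44→Request R5 ($45), Car 85→Request R4 ($63) — total 60+48+62+45+63 = $278.
Column-greedy (each request in turn goes to its best remaining driver) gives $226, worse by 52.
Next-best assignment: Car 31→Request R3, Car 58→Request R7, Car 106→Request R6, Car 44→Request R5, Car 85→Request R4 = $256.
Car 58's own top request is Request R7 ($48), but forcing Car 58→Request R7 and reassigning the rest optimally gives only $256 — worse by 22.

Car 58 receives Request R3.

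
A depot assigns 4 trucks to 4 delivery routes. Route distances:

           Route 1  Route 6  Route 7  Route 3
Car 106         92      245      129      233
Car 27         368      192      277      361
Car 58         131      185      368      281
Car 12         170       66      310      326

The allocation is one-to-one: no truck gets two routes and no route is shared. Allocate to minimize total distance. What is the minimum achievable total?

Minimum total: 687 km

Optimal: Car 106→Route 7 (129 km), Car 27→Route 3 (361 km), Car 58→Route 1 (131 km), Car 12→Route 6 (66 km) — total 129+361+131+66 = 687 km.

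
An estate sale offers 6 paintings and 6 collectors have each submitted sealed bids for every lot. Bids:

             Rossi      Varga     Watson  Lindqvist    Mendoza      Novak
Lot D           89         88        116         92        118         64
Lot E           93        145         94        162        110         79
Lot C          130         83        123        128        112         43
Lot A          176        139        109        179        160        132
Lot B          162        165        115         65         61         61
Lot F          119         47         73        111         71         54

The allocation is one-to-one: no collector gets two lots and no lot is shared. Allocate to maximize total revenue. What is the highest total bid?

Max total: $819

Optimal: Rossi→Lot F ($119), Varga→Lot B ($165), Watson→Lot C ($123), Lindqvist→Lot E ($162), Mendoza→Lot D ($118), Novak→Lot A ($132) — total 119+165+123+162+118+132 = $819.
Checked against all permutations: $819 is optimal.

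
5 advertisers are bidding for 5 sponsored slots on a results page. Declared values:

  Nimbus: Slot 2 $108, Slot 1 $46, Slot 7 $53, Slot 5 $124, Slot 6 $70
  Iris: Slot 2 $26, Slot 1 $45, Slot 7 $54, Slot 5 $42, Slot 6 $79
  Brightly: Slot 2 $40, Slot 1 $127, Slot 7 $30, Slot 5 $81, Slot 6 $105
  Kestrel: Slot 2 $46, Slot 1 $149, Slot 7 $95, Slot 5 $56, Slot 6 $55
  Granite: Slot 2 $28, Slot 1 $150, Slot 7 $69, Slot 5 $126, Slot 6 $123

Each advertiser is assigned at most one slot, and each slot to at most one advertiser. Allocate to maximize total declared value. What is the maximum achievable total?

This is the linear assignment problem.
Optimal: Nimbus→Slot 2 ($108), Iris→Slot 7 ($54), Brightly→Slot 6 ($105), Kestrel→Slot 1 ($149), Granite→Slot 5 ($126) — total 108+54+105+149+126 = $542.
Column-greedy (each slot in turn goes to its best remaining advertiser) gives $513, worse by 29.
No other one-to-one assignment exceeds $542.

Maximum total: $542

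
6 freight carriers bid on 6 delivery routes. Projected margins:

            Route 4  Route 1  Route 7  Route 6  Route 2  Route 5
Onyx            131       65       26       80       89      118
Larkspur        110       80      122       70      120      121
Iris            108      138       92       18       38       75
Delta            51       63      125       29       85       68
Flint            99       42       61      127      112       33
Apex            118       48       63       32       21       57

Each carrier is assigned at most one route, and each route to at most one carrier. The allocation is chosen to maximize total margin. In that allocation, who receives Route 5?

Optimal: Onyx→Route 5 ($118k), Larkspur→Route 2 ($120k), Iris→Route 1 ($138k), Delta→Route 7 ($125k), Flint→Route 6 ($127k), Apex→Route 4 ($118k) — total 118+120+138+125+127+118 = $746k.
Max-entry greedy (repeatedly take the single best remaining cell) gives $663k, worse by 83.
Swapping Apex↔Delta (Apex→Route 7 $63k, Delta→Route 4 $51k) loses 129.
Every other assignment is strictly worse.
Onyx's own top route is Route 4 ($131k), but forcing Onyx→Route 4 and reassigning the rest optimally gives only $698k — worse by 48.

Onyx receives Route 5.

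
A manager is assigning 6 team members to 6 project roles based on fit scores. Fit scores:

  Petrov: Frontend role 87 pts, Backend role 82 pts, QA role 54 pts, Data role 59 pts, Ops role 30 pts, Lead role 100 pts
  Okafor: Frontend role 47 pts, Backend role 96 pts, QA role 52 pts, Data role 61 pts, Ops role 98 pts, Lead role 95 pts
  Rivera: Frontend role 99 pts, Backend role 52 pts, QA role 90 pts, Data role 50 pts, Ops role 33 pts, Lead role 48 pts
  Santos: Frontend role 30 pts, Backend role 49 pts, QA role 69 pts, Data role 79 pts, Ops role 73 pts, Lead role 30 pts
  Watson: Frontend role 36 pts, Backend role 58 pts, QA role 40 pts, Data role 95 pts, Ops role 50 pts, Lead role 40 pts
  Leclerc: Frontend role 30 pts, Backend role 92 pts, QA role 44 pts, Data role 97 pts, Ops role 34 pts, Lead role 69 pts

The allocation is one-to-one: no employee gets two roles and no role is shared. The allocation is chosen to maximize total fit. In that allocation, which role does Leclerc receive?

Leclerc receives Backend role.

Optimal: Petrov→Lead role (100 pts), Okafor→Ops role (98 pts), Rivera→Frontend role (99 pts), Santos→QA role (69 pts), Watson→Data role (95 pts), Leclerc→Backend role (92 pts) — total 100+98+99+69+95+92 = 553 pts.
Max-entry greedy (repeatedly take the single best remaining cell) gives 521 pts, worse by 32.
Swapping Leclerc↔Watson (Leclerc→Data role 97 pts, Watson→Backend role 58 pts) loses 32.
No other one-to-one assignment exceeds 553 pts.
Leclerc's own top role is Data role (97 pts), but forcing Leclerc→Data role and reassigning the rest optimally gives only 521 pts — worse by 32.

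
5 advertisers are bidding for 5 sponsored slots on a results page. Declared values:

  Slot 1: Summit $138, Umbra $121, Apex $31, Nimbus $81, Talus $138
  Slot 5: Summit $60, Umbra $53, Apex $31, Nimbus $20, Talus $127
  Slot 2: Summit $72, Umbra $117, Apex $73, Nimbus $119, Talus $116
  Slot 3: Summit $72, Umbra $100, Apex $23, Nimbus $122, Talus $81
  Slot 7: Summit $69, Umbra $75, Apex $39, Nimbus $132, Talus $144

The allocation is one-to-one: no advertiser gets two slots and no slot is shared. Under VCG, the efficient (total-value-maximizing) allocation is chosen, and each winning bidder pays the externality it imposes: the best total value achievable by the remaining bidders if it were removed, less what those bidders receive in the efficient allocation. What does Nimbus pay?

Nimbus pays $17.

Efficient allocation: Summit→Slot 1 ($138), Umbra→Slot 3 ($100), Apex→Slot 2 ($73), Nimbus→Slot 7 ($132), Talus→Slot 5 ($127); total welfare W = $570.
Nimbus receives Slot 7 at value $132, so the others get W − 132 = $438.
Without Nimbus: best allocation of the remaining 4 bidders over all 5 slots is Summit→Slot 1 ($138), Umbra→Slot 3 ($100), Apex→Slot 2 ($73), Talus→Slot 7 ($144), total $455.
VCG payment = (others' best without Nimbus) − (others' welfare with Nimbus) = 455 − 438 = $17.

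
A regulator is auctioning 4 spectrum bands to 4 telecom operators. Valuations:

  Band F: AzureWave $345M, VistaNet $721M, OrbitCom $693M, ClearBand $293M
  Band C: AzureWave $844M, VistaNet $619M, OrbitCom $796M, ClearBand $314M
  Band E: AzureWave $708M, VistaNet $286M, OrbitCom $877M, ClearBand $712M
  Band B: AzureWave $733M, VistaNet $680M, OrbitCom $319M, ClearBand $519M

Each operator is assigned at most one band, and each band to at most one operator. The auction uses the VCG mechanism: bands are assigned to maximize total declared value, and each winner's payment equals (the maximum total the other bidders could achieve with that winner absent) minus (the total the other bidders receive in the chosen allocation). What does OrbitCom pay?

OrbitCom pays $111M.

Efficient allocation: AzureWave→Band B ($733M), VistaNet→Band F ($721M), OrbitCom→Band C ($796M), ClearBand→Band E ($712M); total welfare W = $2962M.
OrbitCom receives Band C at value $796M, so the others get W − 796 = $2166M.
Without OrbitCom: best allocation of the remaining 3 bidders over all 4 bands is AzureWave→Band C ($844M), VistaNet→Band F ($721M), ClearBand→Band E ($712M), total $2277M.
VCG payment = (others' best without OrbitCom) − (others' welfare with OrbitCom) = 2277 − 2166 = $111M.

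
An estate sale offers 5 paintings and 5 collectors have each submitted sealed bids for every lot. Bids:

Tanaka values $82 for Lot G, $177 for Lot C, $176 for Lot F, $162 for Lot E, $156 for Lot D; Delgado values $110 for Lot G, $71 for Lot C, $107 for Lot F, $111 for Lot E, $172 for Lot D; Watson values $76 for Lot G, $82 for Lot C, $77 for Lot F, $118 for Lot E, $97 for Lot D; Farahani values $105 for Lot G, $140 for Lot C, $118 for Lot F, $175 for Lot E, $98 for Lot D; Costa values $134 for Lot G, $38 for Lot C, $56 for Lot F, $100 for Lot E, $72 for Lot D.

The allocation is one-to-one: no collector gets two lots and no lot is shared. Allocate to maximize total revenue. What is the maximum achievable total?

Optimal: Tanaka→Lot F ($176), Delgado→Lot D ($172), Watson→Lot E ($118), Farahani→Lot C ($140), Costa→Lot G ($134) — total 176+172+118+140+134 = $740.
Row-greedy (each collector in turn takes its best remaining lot) gives $719, worse by 21.
No other one-to-one assignment exceeds $740.

Maximum total: $740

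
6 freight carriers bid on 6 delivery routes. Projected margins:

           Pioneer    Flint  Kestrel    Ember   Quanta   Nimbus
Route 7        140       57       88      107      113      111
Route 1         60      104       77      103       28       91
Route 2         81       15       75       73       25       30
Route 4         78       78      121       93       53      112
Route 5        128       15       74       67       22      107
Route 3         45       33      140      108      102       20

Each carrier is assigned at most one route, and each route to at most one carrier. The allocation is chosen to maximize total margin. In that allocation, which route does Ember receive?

Ember receives Route 2.

This is a one-to-one assignment (maximum-weight bipartite matching).
Optimal: Pioneer→Route 5 ($128k), Flint→Route 1 ($104k), Kestrel→Route 3 ($140k), Ember→Route 2 ($73k), Quanta→Route 7 ($113k), Nimbus→Route 4 ($112k) — total 128+104+140+73+113+112 = $670k.
Row-greedy (each carrier in turn takes its best remaining route) gives $609k, worse by 61.
Ember's own top route is Route 3 ($108k), but forcing Ember→Route 3 and reassigning the rest optimally gives only $640k — worse by 30.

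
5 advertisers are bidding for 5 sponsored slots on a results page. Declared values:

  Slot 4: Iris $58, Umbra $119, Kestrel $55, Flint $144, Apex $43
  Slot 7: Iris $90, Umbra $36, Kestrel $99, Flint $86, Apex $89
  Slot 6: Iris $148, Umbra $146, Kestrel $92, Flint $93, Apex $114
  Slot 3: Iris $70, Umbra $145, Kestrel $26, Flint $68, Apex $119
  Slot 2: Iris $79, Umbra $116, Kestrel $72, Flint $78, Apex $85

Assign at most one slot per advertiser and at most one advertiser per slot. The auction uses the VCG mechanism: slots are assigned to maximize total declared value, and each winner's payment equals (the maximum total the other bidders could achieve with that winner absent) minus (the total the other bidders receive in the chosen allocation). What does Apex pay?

Apex pays $29.

Efficient allocation: Iris→Slot 6 ($148), Umbra→Slot 2 ($116), Kestrel→Slot 7 ($99), Flint→Slot 4 ($144), Apex→Slot 3 ($119); total welfare W = $626.
Apex receives Slot 3 at value $119, so the others get W − 119 = $507.
Without Apex: best allocation of the remaining 4 bidders over all 5 slots is Iris→Slot 6 ($148), Umbra→Slot 3 ($145), Kestrel→Slot 7 ($99), Flint→Slot 4 ($144), total $536.
VCG payment = (others' best without Apex) − (others' welfare with Apex) = 536 − 507 = $29.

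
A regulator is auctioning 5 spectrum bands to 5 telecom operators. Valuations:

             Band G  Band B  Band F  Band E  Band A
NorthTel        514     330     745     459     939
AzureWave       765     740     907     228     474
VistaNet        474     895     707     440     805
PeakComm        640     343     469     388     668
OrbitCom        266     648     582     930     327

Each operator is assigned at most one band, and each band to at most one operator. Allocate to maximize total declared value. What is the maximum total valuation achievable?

Optimal: NorthTel→Band A ($939M), AzureWave→Band F ($907M), VistaNet→Band B ($895M), PeakComm→Band G ($640M), OrbitCom→Band E ($930M) — total 939+907+895+640+930 = $4311M.
Column-greedy (each band in turn goes to its best remaining operator) gives $4003M, worse by 308.

Max total: $4311M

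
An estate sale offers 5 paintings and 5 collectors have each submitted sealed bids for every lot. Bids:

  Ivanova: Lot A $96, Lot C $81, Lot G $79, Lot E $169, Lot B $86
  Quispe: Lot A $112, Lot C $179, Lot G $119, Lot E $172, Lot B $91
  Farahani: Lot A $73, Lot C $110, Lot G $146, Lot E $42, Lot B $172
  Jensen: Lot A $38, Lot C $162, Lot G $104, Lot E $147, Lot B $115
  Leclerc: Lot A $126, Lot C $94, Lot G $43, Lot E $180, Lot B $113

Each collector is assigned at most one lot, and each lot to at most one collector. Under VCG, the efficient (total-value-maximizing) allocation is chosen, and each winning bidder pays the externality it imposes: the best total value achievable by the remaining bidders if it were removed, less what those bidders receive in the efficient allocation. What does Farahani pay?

Farahani pays $11.

Efficient allocation: Ivanova→Lot E ($169), Quispe→Lot C ($179), Farahani→Lot B ($172), Jensen→Lot G ($104), Leclerc→Lot A ($126); total welfare W = $750.
Farahani receives Lot B at value $172, so the others get W − 172 = $578.
Without Farahani: best allocation of the remaining 4 bidders over all 5 lots is Ivanova→Lot E ($169), Quispe→Lot C ($179), Jensen→Lot B ($115), Leclerc→Lot A ($126), total $589.
VCG payment = (others' best without Farahani) − (others' welfare with Farahani) = 589 − 578 = $11.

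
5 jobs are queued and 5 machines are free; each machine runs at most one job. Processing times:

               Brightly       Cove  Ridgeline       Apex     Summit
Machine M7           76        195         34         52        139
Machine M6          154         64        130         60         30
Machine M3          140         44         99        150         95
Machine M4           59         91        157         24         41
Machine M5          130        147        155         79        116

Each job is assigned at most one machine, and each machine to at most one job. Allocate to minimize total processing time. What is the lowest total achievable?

Treat this as an assignment problem: match each job to one machine.
Optimal: Brightly→Machine M4 (59 min), Cove→Machine M3 (44 min), Ridgeline→Machine M7 (34 min), Apex→Machine M5 (79 min), Summit→Machine M6 (30 min) — total 59+44+34+79+30 = 246 min.
Min-entry greedy (repeatedly take the single cheapest remaining cell) gives 262 min, worse by 16.
Next-best assignment: Brightly→Machine M5, Cove→Machine M3, Ridgeline→Machine M7, Apex→Machine M4, Summit→Machine M6 = 262 min.

Minimum total: 246 min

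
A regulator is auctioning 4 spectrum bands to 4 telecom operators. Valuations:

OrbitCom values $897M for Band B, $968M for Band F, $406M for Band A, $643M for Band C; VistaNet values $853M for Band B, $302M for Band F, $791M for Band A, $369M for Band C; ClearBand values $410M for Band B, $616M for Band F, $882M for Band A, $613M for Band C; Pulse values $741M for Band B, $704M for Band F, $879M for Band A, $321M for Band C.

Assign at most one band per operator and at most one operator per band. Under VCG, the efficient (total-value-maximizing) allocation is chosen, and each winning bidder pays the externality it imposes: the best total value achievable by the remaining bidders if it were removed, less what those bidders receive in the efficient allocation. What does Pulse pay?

Pulse pays $269M.

Efficient allocation: OrbitCom→Band F ($968M), VistaNet→Band B ($853M), ClearBand→Band C ($613M), Pulse→Band A ($879M); total welfare W = $3313M.
Pulse receives Band A at value $879M, so the others get W − 879 = $2434M.
Without Pulse: best allocation of the remaining 3 bidders over all 4 bands is OrbitCom→Band F ($968M), VistaNet→Band B ($853M), ClearBand→Band A ($882M), total $2703M.
VCG payment = (others' best without Pulse) − (others' welfare with Pulse) = 2703 − 2434 = $269M.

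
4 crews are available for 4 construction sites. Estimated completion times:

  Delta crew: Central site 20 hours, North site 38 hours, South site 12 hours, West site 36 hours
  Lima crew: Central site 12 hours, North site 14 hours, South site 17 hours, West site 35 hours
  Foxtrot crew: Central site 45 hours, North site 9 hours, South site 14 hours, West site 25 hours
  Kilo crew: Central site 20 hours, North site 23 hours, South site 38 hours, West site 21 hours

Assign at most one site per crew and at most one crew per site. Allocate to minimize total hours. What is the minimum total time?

Minimum total: 54 hours

Optimal: Delta crew→South site (12 hours), Lima crew→Central site (12 hours), Foxtrot crew→North site (9 hours), Kilo crew→West site (21 hours) — total 12+12+9+21 = 54 hours.
Swapping Lima crew↔Foxtrot crew (Lima crew→North site 14 hours, Foxtrot crew→Central site 45 hours) adds 38.
Checked against all permutations: 54 hours is optimal.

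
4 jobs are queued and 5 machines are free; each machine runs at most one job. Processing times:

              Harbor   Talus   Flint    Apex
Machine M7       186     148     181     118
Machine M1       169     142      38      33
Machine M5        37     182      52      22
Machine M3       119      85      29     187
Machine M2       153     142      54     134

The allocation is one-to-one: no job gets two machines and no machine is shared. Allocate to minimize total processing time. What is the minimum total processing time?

Minimum total: 209 min

Optimal: Harbor→Machine M5 (37 min), Talus→Machine M3 (85 min), Flint→Machine M2 (54 min), Apex→Machine M1 (33 min) — total 37+85+54+33 = 209 min.
Column-greedy (each machine in turn goes to its cheapest remaining job) gives 278 min, worse by 69.
Next-best assignment: Harbor→Machine M5, Talus→Machine M2, Flint→Machine M3, Apex→Machine M1 = 241 min.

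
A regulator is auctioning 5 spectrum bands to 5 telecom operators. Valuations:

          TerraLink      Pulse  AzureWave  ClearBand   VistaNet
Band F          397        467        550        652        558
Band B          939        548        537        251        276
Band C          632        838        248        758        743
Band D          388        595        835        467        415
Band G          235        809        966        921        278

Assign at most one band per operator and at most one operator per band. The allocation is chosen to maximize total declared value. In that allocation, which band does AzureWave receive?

This is a one-to-one assignment (maximum-weight bipartite matching).
Optimal: TerraLink→Band B ($939M), Pulse→Band C ($838M), AzureWave→Band D ($835M), ClearBand→Band G ($921M), VistaNet→Band F ($558M) — total 939+838+835+921+558 = $4091M.
Next-best assignment: TerraLink→Band B, Pulse→Band G, AzureWave→Band D, ClearBand→Band F, VistaNet→Band C = $3978M.
AzureWave's own top band is Band G ($966M), but forcing AzureWave→Band G and reassigning the rest optimally gives only $3895M — worse by 196.

AzureWave receives Band D.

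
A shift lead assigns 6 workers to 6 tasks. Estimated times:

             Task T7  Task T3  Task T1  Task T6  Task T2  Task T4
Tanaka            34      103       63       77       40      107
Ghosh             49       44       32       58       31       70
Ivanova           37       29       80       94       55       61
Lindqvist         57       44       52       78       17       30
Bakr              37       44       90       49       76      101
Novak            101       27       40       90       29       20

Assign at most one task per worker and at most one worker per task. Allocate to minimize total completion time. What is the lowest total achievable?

Optimal: Tanaka→Task T7 (34 min), Ghosh→Task T1 (32 min), Ivanova→Task T3 (29 min), Lindqvist→Task T2 (17 min), Bakr→Task T6 (49 min), Novak→Task T4 (20 min) — total 34+32+29+17+49+20 = 181 min.
Next-best assignment: Tanaka→Task T7, Ghosh→Task T1, Ivanova→Task T3, Lindqvist→Task T4, Bakr→Task T6, Novak→Task T2 = 203 min.

Minimum total: 181 min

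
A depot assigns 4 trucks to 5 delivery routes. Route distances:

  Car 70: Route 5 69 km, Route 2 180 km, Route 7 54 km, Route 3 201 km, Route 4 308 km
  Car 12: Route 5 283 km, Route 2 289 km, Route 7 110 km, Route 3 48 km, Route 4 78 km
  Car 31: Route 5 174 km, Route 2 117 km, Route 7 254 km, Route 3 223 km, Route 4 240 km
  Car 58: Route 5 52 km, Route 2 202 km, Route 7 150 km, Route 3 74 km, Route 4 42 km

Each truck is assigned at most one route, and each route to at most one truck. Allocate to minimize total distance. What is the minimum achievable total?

This is the linear assignment problem.
Optimal: Car 70→Route 7 (54 km), Car 12→Route 3 (48 km), Car 31→Route 2 (117 km), Car 58→Route 4 (42 km) — total 54+48+117+42 = 261 km.
Column-greedy (each route in turn goes to its cheapest remaining truck) gives 271 km, worse by 10.
Next-best assignment: Car 70→Route 7, Car 12→Route 3, Car 31→Route 2, Car 58→Route 5 = 271 km.
Swapping Car 70↔Car 58 (Car 70→Route 4 308 km, Car 58→Route 7 150 km) adds 362.
Checked against all permutations: 261 km is optimal.

Minimum total: 261 km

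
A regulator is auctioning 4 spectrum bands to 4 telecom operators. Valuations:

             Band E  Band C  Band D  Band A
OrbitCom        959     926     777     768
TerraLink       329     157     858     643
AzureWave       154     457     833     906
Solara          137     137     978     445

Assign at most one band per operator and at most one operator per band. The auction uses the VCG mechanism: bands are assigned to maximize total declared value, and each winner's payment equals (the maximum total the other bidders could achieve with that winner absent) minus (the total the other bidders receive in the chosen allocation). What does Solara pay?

Efficient allocation: OrbitCom→Band C ($926M), TerraLink→Band E ($329M), AzureWave→Band A ($906M), Solara→Band D ($978M); total welfare W = $3139M.
Solara receives Band D at value $978M, so the others get W − 978 = $2161M.
Without Solara: best allocation of the remaining 3 bidders over all 4 bands is OrbitCom→Band E ($959M), TerraLink→Band D ($858M), AzureWave→Band A ($906M), total $2723M.
VCG payment = (others' best without Solara) − (others' welfare with Solara) = 2723 − 2161 = $562M.

Solara pays $562M.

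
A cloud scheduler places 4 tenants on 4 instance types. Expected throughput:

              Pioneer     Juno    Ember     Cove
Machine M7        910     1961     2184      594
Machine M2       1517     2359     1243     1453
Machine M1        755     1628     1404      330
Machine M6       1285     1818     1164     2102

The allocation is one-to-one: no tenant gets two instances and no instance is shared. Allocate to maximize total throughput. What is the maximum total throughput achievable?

Optimal: Pioneer→Machine M2 (1517 ops/s), Juno→Machine M1 (1628 ops/s), Ember→Machine M7 (2184 ops/s), Cove→Machine M6 (2102 ops/s) — total 1517+1628+2184+2102 = 7431 ops/s.
Column-greedy (each instance in turn goes to its best remaining tenant) gives 7400 ops/s, worse by 31.
Next-best assignment: Pioneer→Machine M1, Juno→Machine M2, Ember→Machine M7, Cove→Machine M6 = 7400 ops/s.
Checked against all permutations: 7431 ops/s is optimal.

Max total: 7431 ops/s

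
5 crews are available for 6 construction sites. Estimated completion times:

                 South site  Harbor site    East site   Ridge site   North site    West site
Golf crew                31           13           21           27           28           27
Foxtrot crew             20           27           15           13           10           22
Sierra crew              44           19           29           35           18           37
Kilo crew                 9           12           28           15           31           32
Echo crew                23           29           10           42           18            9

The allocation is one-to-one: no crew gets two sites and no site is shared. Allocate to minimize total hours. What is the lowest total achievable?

Minimum total: 62 hours

This is a one-to-one assignment (minimum-cost bipartite matching).
Optimal: Golf crew→Harbor site (13 hours), Foxtrot crew→Ridge site (13 hours), Sierra crew→North site (18 hours), Kilo crew→South site (9 hours), Echo crew→West site (9 hours) — total 13+13+18+9+9 = 62 hours.
Min-entry greedy (repeatedly take the single cheapest remaining cell) gives 70 hours, worse by 8.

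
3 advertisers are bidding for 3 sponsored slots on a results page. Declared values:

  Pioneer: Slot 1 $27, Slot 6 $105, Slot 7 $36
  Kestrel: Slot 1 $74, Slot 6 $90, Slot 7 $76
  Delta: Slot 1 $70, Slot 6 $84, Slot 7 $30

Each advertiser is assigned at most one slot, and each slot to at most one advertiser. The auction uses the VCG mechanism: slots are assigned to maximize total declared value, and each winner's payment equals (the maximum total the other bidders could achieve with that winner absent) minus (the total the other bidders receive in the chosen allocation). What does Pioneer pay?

Efficient allocation: Pioneer→Slot 6 ($105), Kestrel→Slot 7 ($76), Delta→Slot 1 ($70); total welfare W = $251.
Pioneer receives Slot 6 at value $105, so the others get W − 105 = $146.
Without Pioneer: best allocation of the remaining 2 bidders over all 3 slots is Kestrel→Slot 6 ($90), Delta→Slot 1 ($70), total $160.
VCG payment = (others' best without Pioneer) − (others' welfare with Pioneer) = 160 − 146 = $14.

Pioneer pays $14.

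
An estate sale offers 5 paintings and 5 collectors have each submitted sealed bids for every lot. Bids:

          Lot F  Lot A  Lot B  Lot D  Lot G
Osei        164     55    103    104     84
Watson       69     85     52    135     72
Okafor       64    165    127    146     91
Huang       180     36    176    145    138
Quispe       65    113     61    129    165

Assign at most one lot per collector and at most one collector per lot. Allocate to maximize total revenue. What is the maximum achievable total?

This is the linear assignment problem.
Optimal: Osei→Lot F ($164), Watson→Lot D ($135), Okafor→Lot A ($165), Huang→Lot B ($176), Quispe→Lot G ($165) — total 164+135+165+176+165 = $805.
Column-greedy (each lot in turn goes to its best remaining collector) gives $748, worse by 57.
Next-best assignment: Osei→Lot B, Watson→Lot D, Okafor→Lot A, Huang→Lot F, Quispe→Lot G = $748.
Checked against all permutations: $805 is optimal.

Max total: $805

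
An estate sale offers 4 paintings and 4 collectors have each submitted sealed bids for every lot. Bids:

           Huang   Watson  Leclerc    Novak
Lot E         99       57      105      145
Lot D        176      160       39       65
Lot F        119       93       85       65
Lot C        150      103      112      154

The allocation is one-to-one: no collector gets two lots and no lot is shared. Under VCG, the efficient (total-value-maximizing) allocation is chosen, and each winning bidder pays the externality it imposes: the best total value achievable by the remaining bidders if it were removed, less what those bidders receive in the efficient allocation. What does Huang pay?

Efficient allocation: Huang→Lot C ($150), Watson→Lot D ($160), Leclerc→Lot F ($85), Novak→Lot E ($145); total welfare W = $540.
Huang receives Lot C at value $150, so the others get W − 150 = $390.
Without Huang: best allocation of the remaining 3 bidders over all 4 lots is Watson→Lot D ($160), Leclerc→Lot E ($105), Novak→Lot C ($154), total $419.
VCG payment = (others' best without Huang) − (others' welfare with Huang) = 419 − 390 = $29.

Huang pays $29.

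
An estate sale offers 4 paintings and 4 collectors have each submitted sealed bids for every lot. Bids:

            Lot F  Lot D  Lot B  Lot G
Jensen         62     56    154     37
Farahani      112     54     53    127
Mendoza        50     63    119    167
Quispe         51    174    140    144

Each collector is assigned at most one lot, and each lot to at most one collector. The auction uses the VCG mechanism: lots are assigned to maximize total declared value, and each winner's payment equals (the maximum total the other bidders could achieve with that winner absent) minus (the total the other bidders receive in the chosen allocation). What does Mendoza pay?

Efficient allocation: Jensen→Lot B ($154), Farahani→Lot F ($112), Mendoza→Lot G ($167), Quispe→Lot D ($174); total welfare W = $607.
Mendoza receives Lot G at value $167, so the others get W − 167 = $440.
Without Mendoza: best allocation of the remaining 3 bidders over all 4 lots is Jensen→Lot B ($154), Farahani→Lot G ($127), Quispe→Lot D ($174), total $455.
VCG payment = (others' best without Mendoza) − (others' welfare with Mendoza) = 455 − 440 = $15.

Mendoza pays $15.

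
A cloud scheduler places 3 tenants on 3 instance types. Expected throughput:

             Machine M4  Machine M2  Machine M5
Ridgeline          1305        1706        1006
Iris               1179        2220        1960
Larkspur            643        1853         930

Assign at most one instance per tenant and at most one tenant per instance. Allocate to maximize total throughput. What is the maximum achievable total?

Max total: 5118 ops/s

This is the linear assignment problem.
Optimal: Ridgeline→Machine M4 (1305 ops/s), Iris→Machine M5 (1960 ops/s), Larkspur→Machine M2 (1853 ops/s) — total 1305+1960+1853 = 5118 ops/s.
Column-greedy (each instance in turn goes to its best remaining tenant) gives 4455 ops/s, worse by 663.
Every other assignment is strictly worse.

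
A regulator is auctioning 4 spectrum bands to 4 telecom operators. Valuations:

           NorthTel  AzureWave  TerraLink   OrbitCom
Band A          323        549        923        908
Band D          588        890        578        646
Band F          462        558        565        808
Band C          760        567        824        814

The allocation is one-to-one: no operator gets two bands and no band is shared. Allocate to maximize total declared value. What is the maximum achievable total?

Optimal: NorthTel→Band C ($760M), AzureWave→Band D ($890M), TerraLink→Band A ($923M), OrbitCom→Band F ($808M) — total 760+890+923+808 = $3381M.
Every other assignment is strictly worse.

Maximum total: $3381M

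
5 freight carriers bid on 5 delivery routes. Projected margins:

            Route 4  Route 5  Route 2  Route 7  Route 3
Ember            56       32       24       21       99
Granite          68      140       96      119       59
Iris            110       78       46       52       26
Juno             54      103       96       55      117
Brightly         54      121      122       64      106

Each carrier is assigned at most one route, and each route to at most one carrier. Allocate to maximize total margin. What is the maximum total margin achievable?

Optimal: Ember→Route 3 ($99k), Granite→Route 7 ($119k), Iris→Route 4 ($110k), Juno→Route 5 ($103k), Brightly→Route 2 ($122k) — total 99+119+110+103+122 = $553k.
Max-entry greedy (repeatedly take the single best remaining cell) gives $510k, worse by 43.
Next-best assignment: Ember→Route 3, Granite→Route 7, Iris→Route 4, Juno→Route 2, Brightly→Route 5 = $545k.
No other one-to-one assignment exceeds $553k.

Maximum total: $553k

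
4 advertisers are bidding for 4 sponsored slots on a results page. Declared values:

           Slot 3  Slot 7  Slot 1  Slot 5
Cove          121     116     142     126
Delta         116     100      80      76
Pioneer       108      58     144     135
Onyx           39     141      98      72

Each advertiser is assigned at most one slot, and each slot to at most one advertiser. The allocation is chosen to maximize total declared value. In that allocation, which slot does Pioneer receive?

This is a one-to-one assignment (maximum-weight bipartite matching).
Optimal: Cove→Slot 1 ($142), Delta→Slot 3 ($116), Pioneer→Slot 5 ($135), Onyx→Slot 7 ($141) — total 142+116+135+141 = $534.
Column-greedy (each slot in turn goes to its best remaining advertiser) gives $482, worse by 52.
Next-best assignment: Cove→Slot 5, Delta→Slot 3, Pioneer→Slot 1, Onyx→Slot 7 = $527.
Pioneer's own top slot is Slot 1 ($144), but forcing Pioneer→Slot 1 and reassigning the rest optimally gives only $527 — worse by 7.

Pioneer receives Slot 5.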